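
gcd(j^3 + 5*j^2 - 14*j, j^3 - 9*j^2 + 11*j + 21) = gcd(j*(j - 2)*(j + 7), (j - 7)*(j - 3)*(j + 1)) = 1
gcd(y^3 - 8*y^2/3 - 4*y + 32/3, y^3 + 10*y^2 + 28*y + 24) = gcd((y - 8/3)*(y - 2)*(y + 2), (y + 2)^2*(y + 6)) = y + 2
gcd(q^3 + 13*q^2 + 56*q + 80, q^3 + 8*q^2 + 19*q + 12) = q + 4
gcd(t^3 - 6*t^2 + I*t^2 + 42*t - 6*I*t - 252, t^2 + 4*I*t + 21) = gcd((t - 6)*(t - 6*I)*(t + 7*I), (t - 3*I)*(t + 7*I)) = t + 7*I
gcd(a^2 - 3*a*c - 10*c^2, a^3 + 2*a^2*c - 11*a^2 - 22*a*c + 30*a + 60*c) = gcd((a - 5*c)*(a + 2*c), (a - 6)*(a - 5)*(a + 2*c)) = a + 2*c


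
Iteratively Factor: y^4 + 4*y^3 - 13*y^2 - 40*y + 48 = (y + 4)*(y^3 - 13*y + 12) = (y - 3)*(y + 4)*(y^2 + 3*y - 4) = (y - 3)*(y - 1)*(y + 4)*(y + 4)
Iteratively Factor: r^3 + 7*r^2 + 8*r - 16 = (r - 1)*(r^2 + 8*r + 16) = (r - 1)*(r + 4)*(r + 4)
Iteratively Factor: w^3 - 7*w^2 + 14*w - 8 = (w - 2)*(w^2 - 5*w + 4) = (w - 2)*(w - 1)*(w - 4)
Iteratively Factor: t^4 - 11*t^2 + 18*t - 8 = (t - 2)*(t^3 + 2*t^2 - 7*t + 4) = (t - 2)*(t - 1)*(t^2 + 3*t - 4) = (t - 2)*(t - 1)^2*(t + 4)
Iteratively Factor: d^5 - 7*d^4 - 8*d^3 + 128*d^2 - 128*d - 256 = (d + 4)*(d^4 - 11*d^3 + 36*d^2 - 16*d - 64) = (d - 4)*(d + 4)*(d^3 - 7*d^2 + 8*d + 16) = (d - 4)*(d + 1)*(d + 4)*(d^2 - 8*d + 16) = (d - 4)^2*(d + 1)*(d + 4)*(d - 4)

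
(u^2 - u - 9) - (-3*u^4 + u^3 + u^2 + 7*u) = 3*u^4 - u^3 - 8*u - 9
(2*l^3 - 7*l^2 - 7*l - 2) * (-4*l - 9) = -8*l^4 + 10*l^3 + 91*l^2 + 71*l + 18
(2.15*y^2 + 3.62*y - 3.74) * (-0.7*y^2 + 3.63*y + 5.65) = -1.505*y^4 + 5.2705*y^3 + 27.9061*y^2 + 6.8768*y - 21.131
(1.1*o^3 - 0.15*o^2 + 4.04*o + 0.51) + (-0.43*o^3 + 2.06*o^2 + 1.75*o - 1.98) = 0.67*o^3 + 1.91*o^2 + 5.79*o - 1.47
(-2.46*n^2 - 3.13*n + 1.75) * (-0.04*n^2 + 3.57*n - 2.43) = 0.0984*n^4 - 8.657*n^3 - 5.2663*n^2 + 13.8534*n - 4.2525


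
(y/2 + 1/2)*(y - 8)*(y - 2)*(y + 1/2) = y^4/2 - 17*y^3/4 + 3*y^2/4 + 19*y/2 + 4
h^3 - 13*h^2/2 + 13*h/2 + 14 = (h - 4)*(h - 7/2)*(h + 1)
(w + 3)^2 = w^2 + 6*w + 9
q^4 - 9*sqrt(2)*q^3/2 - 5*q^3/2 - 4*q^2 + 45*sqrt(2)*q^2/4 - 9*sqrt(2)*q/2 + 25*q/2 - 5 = (q - 2)*(q - 1/2)*(q - 5*sqrt(2))*(q + sqrt(2)/2)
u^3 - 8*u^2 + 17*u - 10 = (u - 5)*(u - 2)*(u - 1)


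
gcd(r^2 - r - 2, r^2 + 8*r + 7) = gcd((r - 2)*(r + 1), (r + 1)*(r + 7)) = r + 1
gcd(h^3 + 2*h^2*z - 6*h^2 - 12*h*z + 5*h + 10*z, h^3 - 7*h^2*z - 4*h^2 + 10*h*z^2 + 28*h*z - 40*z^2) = 1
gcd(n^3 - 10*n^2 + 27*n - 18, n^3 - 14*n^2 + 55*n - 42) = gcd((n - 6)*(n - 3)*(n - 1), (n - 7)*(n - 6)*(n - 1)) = n^2 - 7*n + 6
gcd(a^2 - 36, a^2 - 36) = a^2 - 36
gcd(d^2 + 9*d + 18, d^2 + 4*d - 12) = d + 6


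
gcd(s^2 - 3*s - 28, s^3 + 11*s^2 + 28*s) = s + 4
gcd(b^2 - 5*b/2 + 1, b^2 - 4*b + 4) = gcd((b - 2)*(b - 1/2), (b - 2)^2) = b - 2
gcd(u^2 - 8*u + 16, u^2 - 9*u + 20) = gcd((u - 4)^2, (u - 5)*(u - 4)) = u - 4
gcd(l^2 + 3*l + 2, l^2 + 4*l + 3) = l + 1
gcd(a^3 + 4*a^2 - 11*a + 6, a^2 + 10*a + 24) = a + 6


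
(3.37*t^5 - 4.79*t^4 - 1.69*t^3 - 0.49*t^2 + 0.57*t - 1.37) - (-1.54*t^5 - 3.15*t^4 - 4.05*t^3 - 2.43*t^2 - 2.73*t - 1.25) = 4.91*t^5 - 1.64*t^4 + 2.36*t^3 + 1.94*t^2 + 3.3*t - 0.12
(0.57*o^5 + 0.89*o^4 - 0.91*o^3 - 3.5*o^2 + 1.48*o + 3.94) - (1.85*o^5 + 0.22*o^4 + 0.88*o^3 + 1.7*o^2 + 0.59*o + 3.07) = -1.28*o^5 + 0.67*o^4 - 1.79*o^3 - 5.2*o^2 + 0.89*o + 0.87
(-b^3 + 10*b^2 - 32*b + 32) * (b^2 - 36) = -b^5 + 10*b^4 + 4*b^3 - 328*b^2 + 1152*b - 1152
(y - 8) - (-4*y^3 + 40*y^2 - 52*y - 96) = 4*y^3 - 40*y^2 + 53*y + 88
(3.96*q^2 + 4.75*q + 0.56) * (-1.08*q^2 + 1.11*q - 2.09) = -4.2768*q^4 - 0.734400000000001*q^3 - 3.6087*q^2 - 9.3059*q - 1.1704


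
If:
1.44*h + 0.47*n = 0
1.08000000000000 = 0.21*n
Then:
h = -1.68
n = 5.14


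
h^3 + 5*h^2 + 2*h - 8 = (h - 1)*(h + 2)*(h + 4)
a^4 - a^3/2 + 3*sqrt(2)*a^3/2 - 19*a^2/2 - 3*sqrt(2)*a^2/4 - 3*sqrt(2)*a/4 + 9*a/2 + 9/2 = (a - 1)*(a + 1/2)*(a - 3*sqrt(2)/2)*(a + 3*sqrt(2))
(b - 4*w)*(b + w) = b^2 - 3*b*w - 4*w^2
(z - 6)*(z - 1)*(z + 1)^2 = z^4 - 5*z^3 - 7*z^2 + 5*z + 6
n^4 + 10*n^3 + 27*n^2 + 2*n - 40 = (n - 1)*(n + 2)*(n + 4)*(n + 5)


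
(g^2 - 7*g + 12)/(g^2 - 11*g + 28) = (g - 3)/(g - 7)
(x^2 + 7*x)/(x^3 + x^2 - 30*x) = (x + 7)/(x^2 + x - 30)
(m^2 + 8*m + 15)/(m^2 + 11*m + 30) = (m + 3)/(m + 6)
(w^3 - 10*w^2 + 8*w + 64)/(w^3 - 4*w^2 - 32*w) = (w^2 - 2*w - 8)/(w*(w + 4))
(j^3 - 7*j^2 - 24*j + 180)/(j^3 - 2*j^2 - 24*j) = (j^2 - j - 30)/(j*(j + 4))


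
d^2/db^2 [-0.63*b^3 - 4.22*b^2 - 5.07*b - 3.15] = -3.78*b - 8.44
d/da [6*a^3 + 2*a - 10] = 18*a^2 + 2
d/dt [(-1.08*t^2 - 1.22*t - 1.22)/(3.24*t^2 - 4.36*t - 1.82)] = (8.6616*t^2 + 11.8368*t - 3.0988)/(10.4976*t^4 - 28.2528*t^3 + 7.216*t^2 + 15.8704*t + 3.3124)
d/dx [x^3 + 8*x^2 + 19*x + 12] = 3*x^2 + 16*x + 19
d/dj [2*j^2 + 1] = 4*j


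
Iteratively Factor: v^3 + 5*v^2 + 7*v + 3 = (v + 1)*(v^2 + 4*v + 3) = (v + 1)*(v + 3)*(v + 1)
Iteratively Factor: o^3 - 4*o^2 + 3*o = (o - 1)*(o^2 - 3*o) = (o - 3)*(o - 1)*(o)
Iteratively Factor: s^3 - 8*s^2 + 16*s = (s - 4)*(s^2 - 4*s) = s*(s - 4)*(s - 4)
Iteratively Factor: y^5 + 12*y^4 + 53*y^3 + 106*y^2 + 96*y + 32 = (y + 4)*(y^4 + 8*y^3 + 21*y^2 + 22*y + 8) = (y + 4)^2*(y^3 + 4*y^2 + 5*y + 2) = (y + 1)*(y + 4)^2*(y^2 + 3*y + 2) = (y + 1)*(y + 2)*(y + 4)^2*(y + 1)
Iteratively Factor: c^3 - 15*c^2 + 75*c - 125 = (c - 5)*(c^2 - 10*c + 25) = (c - 5)^2*(c - 5)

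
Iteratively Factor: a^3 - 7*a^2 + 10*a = (a - 5)*(a^2 - 2*a) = a*(a - 5)*(a - 2)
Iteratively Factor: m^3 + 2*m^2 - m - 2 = (m - 1)*(m^2 + 3*m + 2) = (m - 1)*(m + 2)*(m + 1)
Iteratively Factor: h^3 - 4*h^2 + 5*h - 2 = (h - 1)*(h^2 - 3*h + 2) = (h - 1)^2*(h - 2)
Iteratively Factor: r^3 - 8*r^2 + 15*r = (r)*(r^2 - 8*r + 15) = r*(r - 5)*(r - 3)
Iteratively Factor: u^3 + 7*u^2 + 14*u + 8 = (u + 4)*(u^2 + 3*u + 2) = (u + 1)*(u + 4)*(u + 2)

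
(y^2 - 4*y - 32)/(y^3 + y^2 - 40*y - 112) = (y - 8)/(y^2 - 3*y - 28)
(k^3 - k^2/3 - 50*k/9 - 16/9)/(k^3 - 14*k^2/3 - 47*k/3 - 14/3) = (k - 8/3)/(k - 7)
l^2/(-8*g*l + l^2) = -l/(8*g - l)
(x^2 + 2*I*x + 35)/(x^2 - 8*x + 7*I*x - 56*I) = (x - 5*I)/(x - 8)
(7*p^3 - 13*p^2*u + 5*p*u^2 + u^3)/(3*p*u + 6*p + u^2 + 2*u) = (7*p^3 - 13*p^2*u + 5*p*u^2 + u^3)/(3*p*u + 6*p + u^2 + 2*u)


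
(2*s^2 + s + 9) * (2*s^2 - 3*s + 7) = 4*s^4 - 4*s^3 + 29*s^2 - 20*s + 63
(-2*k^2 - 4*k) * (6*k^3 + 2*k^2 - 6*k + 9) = -12*k^5 - 28*k^4 + 4*k^3 + 6*k^2 - 36*k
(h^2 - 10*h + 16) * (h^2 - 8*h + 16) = h^4 - 18*h^3 + 112*h^2 - 288*h + 256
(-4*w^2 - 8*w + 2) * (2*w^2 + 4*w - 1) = -8*w^4 - 32*w^3 - 24*w^2 + 16*w - 2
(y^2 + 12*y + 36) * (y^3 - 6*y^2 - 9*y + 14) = y^5 + 6*y^4 - 45*y^3 - 310*y^2 - 156*y + 504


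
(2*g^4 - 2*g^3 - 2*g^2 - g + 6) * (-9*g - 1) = -18*g^5 + 16*g^4 + 20*g^3 + 11*g^2 - 53*g - 6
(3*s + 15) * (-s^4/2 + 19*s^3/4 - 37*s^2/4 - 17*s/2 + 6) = -3*s^5/2 + 27*s^4/4 + 87*s^3/2 - 657*s^2/4 - 219*s/2 + 90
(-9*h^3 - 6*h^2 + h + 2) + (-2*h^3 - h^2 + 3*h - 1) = -11*h^3 - 7*h^2 + 4*h + 1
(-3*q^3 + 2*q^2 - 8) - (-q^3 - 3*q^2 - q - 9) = -2*q^3 + 5*q^2 + q + 1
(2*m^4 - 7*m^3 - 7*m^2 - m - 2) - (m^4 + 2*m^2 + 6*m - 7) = m^4 - 7*m^3 - 9*m^2 - 7*m + 5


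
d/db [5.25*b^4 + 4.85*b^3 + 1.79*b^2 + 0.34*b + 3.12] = 21.0*b^3 + 14.55*b^2 + 3.58*b + 0.34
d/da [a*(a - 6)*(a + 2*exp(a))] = 2*a^2*exp(a) + 3*a^2 - 8*a*exp(a) - 12*a - 12*exp(a)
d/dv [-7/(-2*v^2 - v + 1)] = 7*(-4*v - 1)/(2*v^2 + v - 1)^2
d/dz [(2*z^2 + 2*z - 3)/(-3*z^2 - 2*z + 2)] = 2*(z^2 - 5*z - 1)/(9*z^4 + 12*z^3 - 8*z^2 - 8*z + 4)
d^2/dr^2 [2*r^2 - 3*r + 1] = 4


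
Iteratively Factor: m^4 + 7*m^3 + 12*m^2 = (m + 4)*(m^3 + 3*m^2) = m*(m + 4)*(m^2 + 3*m) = m*(m + 3)*(m + 4)*(m)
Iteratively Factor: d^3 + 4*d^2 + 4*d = (d + 2)*(d^2 + 2*d) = (d + 2)^2*(d)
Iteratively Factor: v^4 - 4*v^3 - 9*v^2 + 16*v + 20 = (v + 1)*(v^3 - 5*v^2 - 4*v + 20) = (v + 1)*(v + 2)*(v^2 - 7*v + 10) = (v - 2)*(v + 1)*(v + 2)*(v - 5)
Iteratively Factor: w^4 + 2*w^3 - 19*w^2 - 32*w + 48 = (w - 1)*(w^3 + 3*w^2 - 16*w - 48) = (w - 4)*(w - 1)*(w^2 + 7*w + 12) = (w - 4)*(w - 1)*(w + 3)*(w + 4)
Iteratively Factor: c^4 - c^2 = (c - 1)*(c^3 + c^2) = (c - 1)*(c + 1)*(c^2) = c*(c - 1)*(c + 1)*(c)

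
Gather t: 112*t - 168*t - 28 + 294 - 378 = -56*t - 112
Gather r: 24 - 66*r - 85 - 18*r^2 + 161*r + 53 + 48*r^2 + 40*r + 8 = 30*r^2 + 135*r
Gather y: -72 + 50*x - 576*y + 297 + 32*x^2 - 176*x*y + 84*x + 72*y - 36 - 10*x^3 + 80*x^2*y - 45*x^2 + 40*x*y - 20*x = -10*x^3 - 13*x^2 + 114*x + y*(80*x^2 - 136*x - 504) + 189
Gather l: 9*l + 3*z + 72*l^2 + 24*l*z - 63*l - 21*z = 72*l^2 + l*(24*z - 54) - 18*z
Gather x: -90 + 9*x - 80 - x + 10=8*x - 160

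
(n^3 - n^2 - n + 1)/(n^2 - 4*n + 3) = (n^2 - 1)/(n - 3)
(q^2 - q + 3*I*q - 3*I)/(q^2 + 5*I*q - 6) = (q - 1)/(q + 2*I)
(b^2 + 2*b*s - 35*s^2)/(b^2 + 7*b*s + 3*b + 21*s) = (b - 5*s)/(b + 3)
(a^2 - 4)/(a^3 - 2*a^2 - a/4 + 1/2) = 4*(a + 2)/(4*a^2 - 1)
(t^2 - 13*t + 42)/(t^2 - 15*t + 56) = (t - 6)/(t - 8)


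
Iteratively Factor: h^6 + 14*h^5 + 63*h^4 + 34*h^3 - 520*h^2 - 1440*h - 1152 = (h + 4)*(h^5 + 10*h^4 + 23*h^3 - 58*h^2 - 288*h - 288) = (h + 4)^2*(h^4 + 6*h^3 - h^2 - 54*h - 72) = (h + 4)^3*(h^3 + 2*h^2 - 9*h - 18) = (h + 3)*(h + 4)^3*(h^2 - h - 6) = (h + 2)*(h + 3)*(h + 4)^3*(h - 3)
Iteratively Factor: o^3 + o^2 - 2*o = (o)*(o^2 + o - 2) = o*(o + 2)*(o - 1)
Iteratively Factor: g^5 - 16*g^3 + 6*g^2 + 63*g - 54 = (g - 1)*(g^4 + g^3 - 15*g^2 - 9*g + 54) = (g - 2)*(g - 1)*(g^3 + 3*g^2 - 9*g - 27) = (g - 2)*(g - 1)*(g + 3)*(g^2 - 9) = (g - 3)*(g - 2)*(g - 1)*(g + 3)*(g + 3)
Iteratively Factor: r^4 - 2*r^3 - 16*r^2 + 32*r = (r - 4)*(r^3 + 2*r^2 - 8*r) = r*(r - 4)*(r^2 + 2*r - 8) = r*(r - 4)*(r - 2)*(r + 4)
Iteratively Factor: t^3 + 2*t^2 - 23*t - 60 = (t + 4)*(t^2 - 2*t - 15) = (t - 5)*(t + 4)*(t + 3)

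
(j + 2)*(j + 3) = j^2 + 5*j + 6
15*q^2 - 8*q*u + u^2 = (-5*q + u)*(-3*q + u)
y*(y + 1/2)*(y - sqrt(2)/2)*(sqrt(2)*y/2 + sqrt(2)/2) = sqrt(2)*y^4/2 - y^3/2 + 3*sqrt(2)*y^3/4 - 3*y^2/4 + sqrt(2)*y^2/4 - y/4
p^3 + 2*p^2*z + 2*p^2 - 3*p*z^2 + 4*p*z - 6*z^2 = (p + 2)*(p - z)*(p + 3*z)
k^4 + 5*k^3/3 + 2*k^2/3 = k^2*(k + 2/3)*(k + 1)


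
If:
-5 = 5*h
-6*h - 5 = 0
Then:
No Solution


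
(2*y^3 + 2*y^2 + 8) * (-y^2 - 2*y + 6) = -2*y^5 - 6*y^4 + 8*y^3 + 4*y^2 - 16*y + 48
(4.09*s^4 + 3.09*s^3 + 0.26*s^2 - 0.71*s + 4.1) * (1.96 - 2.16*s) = -8.8344*s^5 + 1.342*s^4 + 5.4948*s^3 + 2.0432*s^2 - 10.2476*s + 8.036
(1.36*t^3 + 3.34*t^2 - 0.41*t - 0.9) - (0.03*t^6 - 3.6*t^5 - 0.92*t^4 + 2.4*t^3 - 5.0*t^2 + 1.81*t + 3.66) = -0.03*t^6 + 3.6*t^5 + 0.92*t^4 - 1.04*t^3 + 8.34*t^2 - 2.22*t - 4.56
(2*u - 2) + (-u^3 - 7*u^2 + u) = -u^3 - 7*u^2 + 3*u - 2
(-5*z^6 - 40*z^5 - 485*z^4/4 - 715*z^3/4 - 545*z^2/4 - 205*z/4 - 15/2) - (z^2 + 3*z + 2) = -5*z^6 - 40*z^5 - 485*z^4/4 - 715*z^3/4 - 549*z^2/4 - 217*z/4 - 19/2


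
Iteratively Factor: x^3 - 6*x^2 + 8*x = (x - 4)*(x^2 - 2*x) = x*(x - 4)*(x - 2)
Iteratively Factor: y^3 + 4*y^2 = (y + 4)*(y^2) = y*(y + 4)*(y)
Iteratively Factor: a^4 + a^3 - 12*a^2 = (a)*(a^3 + a^2 - 12*a) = a*(a + 4)*(a^2 - 3*a) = a^2*(a + 4)*(a - 3)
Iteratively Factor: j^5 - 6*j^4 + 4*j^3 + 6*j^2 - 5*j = (j)*(j^4 - 6*j^3 + 4*j^2 + 6*j - 5) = j*(j + 1)*(j^3 - 7*j^2 + 11*j - 5) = j*(j - 1)*(j + 1)*(j^2 - 6*j + 5) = j*(j - 5)*(j - 1)*(j + 1)*(j - 1)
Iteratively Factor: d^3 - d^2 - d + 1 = (d - 1)*(d^2 - 1) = (d - 1)*(d + 1)*(d - 1)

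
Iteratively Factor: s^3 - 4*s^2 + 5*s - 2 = (s - 2)*(s^2 - 2*s + 1) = (s - 2)*(s - 1)*(s - 1)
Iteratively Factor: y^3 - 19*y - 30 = (y + 2)*(y^2 - 2*y - 15) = (y - 5)*(y + 2)*(y + 3)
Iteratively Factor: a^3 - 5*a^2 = (a - 5)*(a^2) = a*(a - 5)*(a)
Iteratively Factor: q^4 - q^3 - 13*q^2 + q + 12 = (q + 3)*(q^3 - 4*q^2 - q + 4) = (q - 1)*(q + 3)*(q^2 - 3*q - 4) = (q - 4)*(q - 1)*(q + 3)*(q + 1)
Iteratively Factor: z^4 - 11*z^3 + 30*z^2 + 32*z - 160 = (z - 4)*(z^3 - 7*z^2 + 2*z + 40) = (z - 4)^2*(z^2 - 3*z - 10) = (z - 5)*(z - 4)^2*(z + 2)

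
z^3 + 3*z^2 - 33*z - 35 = (z - 5)*(z + 1)*(z + 7)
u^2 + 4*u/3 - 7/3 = (u - 1)*(u + 7/3)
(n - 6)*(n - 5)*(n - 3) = n^3 - 14*n^2 + 63*n - 90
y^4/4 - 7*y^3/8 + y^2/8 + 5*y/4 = y*(y/4 + 1/4)*(y - 5/2)*(y - 2)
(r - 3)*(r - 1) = r^2 - 4*r + 3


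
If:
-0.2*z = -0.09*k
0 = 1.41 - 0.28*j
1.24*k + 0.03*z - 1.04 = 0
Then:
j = 5.04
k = 0.83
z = 0.37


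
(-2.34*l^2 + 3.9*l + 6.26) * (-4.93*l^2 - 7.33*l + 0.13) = 11.5362*l^4 - 2.0748*l^3 - 59.753*l^2 - 45.3788*l + 0.8138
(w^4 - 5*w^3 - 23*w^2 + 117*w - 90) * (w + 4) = w^5 - w^4 - 43*w^3 + 25*w^2 + 378*w - 360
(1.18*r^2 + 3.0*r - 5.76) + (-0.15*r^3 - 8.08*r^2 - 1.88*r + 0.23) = -0.15*r^3 - 6.9*r^2 + 1.12*r - 5.53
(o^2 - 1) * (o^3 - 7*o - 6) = o^5 - 8*o^3 - 6*o^2 + 7*o + 6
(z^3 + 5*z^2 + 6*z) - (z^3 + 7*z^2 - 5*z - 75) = -2*z^2 + 11*z + 75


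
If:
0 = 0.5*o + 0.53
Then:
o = -1.06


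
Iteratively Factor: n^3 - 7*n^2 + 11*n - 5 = (n - 1)*(n^2 - 6*n + 5) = (n - 1)^2*(n - 5)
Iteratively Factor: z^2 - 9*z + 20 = (z - 4)*(z - 5)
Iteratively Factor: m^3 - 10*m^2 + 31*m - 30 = (m - 3)*(m^2 - 7*m + 10) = (m - 5)*(m - 3)*(m - 2)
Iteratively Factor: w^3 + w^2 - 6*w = (w + 3)*(w^2 - 2*w) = (w - 2)*(w + 3)*(w)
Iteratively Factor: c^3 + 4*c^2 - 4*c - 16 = (c + 2)*(c^2 + 2*c - 8) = (c - 2)*(c + 2)*(c + 4)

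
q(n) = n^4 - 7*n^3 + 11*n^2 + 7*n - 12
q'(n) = 4*n^3 - 21*n^2 + 22*n + 7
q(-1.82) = 64.87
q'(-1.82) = -126.71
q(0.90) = -1.24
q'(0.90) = 12.71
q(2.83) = 1.39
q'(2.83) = -8.27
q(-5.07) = 1808.27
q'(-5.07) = -1165.64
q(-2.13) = 111.22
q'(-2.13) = -173.79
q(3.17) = -1.28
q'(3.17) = -6.87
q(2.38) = 4.68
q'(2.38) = -5.67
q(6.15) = 249.38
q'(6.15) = 278.46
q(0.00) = -12.00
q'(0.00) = 7.00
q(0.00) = -12.00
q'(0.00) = 7.00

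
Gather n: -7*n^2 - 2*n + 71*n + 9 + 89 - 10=-7*n^2 + 69*n + 88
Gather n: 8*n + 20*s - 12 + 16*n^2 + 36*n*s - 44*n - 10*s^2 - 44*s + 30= 16*n^2 + n*(36*s - 36) - 10*s^2 - 24*s + 18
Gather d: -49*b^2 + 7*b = -49*b^2 + 7*b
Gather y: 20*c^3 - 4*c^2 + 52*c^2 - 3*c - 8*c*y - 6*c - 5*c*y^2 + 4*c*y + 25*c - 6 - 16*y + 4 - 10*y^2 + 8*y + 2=20*c^3 + 48*c^2 + 16*c + y^2*(-5*c - 10) + y*(-4*c - 8)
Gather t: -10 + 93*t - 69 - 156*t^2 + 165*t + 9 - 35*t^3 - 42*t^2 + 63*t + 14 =-35*t^3 - 198*t^2 + 321*t - 56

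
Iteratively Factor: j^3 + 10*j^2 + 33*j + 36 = (j + 3)*(j^2 + 7*j + 12) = (j + 3)*(j + 4)*(j + 3)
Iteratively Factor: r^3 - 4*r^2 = (r)*(r^2 - 4*r) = r^2*(r - 4)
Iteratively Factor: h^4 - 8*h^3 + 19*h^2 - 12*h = (h)*(h^3 - 8*h^2 + 19*h - 12) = h*(h - 4)*(h^2 - 4*h + 3) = h*(h - 4)*(h - 3)*(h - 1)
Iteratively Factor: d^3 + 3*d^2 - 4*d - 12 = (d - 2)*(d^2 + 5*d + 6) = (d - 2)*(d + 3)*(d + 2)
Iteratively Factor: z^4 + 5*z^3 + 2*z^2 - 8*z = (z - 1)*(z^3 + 6*z^2 + 8*z) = (z - 1)*(z + 2)*(z^2 + 4*z) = z*(z - 1)*(z + 2)*(z + 4)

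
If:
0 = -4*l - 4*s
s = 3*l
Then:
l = 0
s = 0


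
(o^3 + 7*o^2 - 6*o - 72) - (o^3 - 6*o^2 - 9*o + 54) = 13*o^2 + 3*o - 126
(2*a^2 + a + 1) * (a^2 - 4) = 2*a^4 + a^3 - 7*a^2 - 4*a - 4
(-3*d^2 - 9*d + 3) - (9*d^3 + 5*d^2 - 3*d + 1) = -9*d^3 - 8*d^2 - 6*d + 2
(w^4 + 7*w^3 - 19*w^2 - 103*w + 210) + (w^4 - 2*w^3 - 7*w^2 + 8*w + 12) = 2*w^4 + 5*w^3 - 26*w^2 - 95*w + 222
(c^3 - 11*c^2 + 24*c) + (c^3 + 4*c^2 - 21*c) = 2*c^3 - 7*c^2 + 3*c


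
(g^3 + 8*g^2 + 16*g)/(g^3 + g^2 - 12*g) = (g + 4)/(g - 3)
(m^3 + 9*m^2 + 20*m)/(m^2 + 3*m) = (m^2 + 9*m + 20)/(m + 3)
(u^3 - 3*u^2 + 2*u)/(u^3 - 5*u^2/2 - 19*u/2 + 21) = 2*u*(u - 1)/(2*u^2 - u - 21)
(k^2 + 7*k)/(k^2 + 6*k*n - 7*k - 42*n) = k*(k + 7)/(k^2 + 6*k*n - 7*k - 42*n)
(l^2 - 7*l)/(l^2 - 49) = l/(l + 7)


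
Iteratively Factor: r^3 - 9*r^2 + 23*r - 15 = (r - 3)*(r^2 - 6*r + 5) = (r - 5)*(r - 3)*(r - 1)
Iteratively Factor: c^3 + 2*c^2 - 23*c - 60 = (c - 5)*(c^2 + 7*c + 12) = (c - 5)*(c + 3)*(c + 4)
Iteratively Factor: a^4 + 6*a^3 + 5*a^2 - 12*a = (a - 1)*(a^3 + 7*a^2 + 12*a) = a*(a - 1)*(a^2 + 7*a + 12) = a*(a - 1)*(a + 4)*(a + 3)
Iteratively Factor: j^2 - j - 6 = (j - 3)*(j + 2)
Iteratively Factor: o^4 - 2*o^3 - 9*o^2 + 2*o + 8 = (o - 1)*(o^3 - o^2 - 10*o - 8) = (o - 1)*(o + 1)*(o^2 - 2*o - 8) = (o - 4)*(o - 1)*(o + 1)*(o + 2)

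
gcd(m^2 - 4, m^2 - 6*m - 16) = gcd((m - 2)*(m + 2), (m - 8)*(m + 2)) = m + 2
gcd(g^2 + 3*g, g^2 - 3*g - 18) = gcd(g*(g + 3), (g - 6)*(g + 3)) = g + 3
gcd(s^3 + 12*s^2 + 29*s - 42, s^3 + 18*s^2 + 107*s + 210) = s^2 + 13*s + 42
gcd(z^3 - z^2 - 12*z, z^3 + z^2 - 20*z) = z^2 - 4*z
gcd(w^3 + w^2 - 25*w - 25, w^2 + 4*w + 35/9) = 1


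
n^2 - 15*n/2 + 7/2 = (n - 7)*(n - 1/2)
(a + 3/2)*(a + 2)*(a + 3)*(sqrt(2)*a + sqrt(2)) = sqrt(2)*a^4 + 15*sqrt(2)*a^3/2 + 20*sqrt(2)*a^2 + 45*sqrt(2)*a/2 + 9*sqrt(2)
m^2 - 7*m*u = m*(m - 7*u)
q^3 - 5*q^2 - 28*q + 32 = (q - 8)*(q - 1)*(q + 4)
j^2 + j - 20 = (j - 4)*(j + 5)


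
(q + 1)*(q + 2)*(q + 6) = q^3 + 9*q^2 + 20*q + 12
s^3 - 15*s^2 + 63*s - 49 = (s - 7)^2*(s - 1)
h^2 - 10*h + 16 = (h - 8)*(h - 2)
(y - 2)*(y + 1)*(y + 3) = y^3 + 2*y^2 - 5*y - 6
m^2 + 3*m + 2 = (m + 1)*(m + 2)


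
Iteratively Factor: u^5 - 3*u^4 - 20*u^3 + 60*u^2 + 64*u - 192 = (u + 2)*(u^4 - 5*u^3 - 10*u^2 + 80*u - 96) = (u + 2)*(u + 4)*(u^3 - 9*u^2 + 26*u - 24) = (u - 3)*(u + 2)*(u + 4)*(u^2 - 6*u + 8) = (u - 4)*(u - 3)*(u + 2)*(u + 4)*(u - 2)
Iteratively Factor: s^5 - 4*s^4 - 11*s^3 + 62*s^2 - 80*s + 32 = (s - 1)*(s^4 - 3*s^3 - 14*s^2 + 48*s - 32) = (s - 1)*(s + 4)*(s^3 - 7*s^2 + 14*s - 8) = (s - 1)^2*(s + 4)*(s^2 - 6*s + 8) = (s - 4)*(s - 1)^2*(s + 4)*(s - 2)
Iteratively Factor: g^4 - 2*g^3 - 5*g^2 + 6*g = (g + 2)*(g^3 - 4*g^2 + 3*g) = (g - 3)*(g + 2)*(g^2 - g) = (g - 3)*(g - 1)*(g + 2)*(g)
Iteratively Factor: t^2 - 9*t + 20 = (t - 5)*(t - 4)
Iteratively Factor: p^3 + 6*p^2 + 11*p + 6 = (p + 1)*(p^2 + 5*p + 6) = (p + 1)*(p + 2)*(p + 3)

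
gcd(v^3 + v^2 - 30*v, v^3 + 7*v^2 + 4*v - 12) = v + 6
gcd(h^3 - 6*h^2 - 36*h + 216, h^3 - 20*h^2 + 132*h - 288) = h^2 - 12*h + 36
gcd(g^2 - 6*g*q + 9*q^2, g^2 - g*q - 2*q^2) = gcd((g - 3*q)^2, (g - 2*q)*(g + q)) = 1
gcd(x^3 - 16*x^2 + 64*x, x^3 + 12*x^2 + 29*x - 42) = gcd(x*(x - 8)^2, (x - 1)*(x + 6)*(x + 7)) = 1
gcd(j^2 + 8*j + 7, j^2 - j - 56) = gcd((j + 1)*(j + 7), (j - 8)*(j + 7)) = j + 7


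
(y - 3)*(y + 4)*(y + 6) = y^3 + 7*y^2 - 6*y - 72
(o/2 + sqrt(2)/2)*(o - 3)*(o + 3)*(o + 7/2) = o^4/2 + sqrt(2)*o^3/2 + 7*o^3/4 - 9*o^2/2 + 7*sqrt(2)*o^2/4 - 63*o/4 - 9*sqrt(2)*o/2 - 63*sqrt(2)/4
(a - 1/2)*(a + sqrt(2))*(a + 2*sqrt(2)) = a^3 - a^2/2 + 3*sqrt(2)*a^2 - 3*sqrt(2)*a/2 + 4*a - 2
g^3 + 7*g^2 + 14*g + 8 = (g + 1)*(g + 2)*(g + 4)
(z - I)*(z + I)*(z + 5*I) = z^3 + 5*I*z^2 + z + 5*I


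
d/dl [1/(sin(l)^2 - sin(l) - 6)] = (1 - 2*sin(l))*cos(l)/(sin(l) + cos(l)^2 + 5)^2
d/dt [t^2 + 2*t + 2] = 2*t + 2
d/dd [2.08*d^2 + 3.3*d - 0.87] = 4.16*d + 3.3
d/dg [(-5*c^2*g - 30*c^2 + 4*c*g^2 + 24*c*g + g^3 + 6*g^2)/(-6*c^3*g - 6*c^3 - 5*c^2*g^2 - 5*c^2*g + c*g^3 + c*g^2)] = ((5*c^2 - 8*c*g - 24*c - 3*g^2 - 12*g)*(6*c^2*g + 6*c^2 + 5*c*g^2 + 5*c*g - g^3 - g^2) + (6*c^2 + 10*c*g + 5*c - 3*g^2 - 2*g)*(-5*c^2*g - 30*c^2 + 4*c*g^2 + 24*c*g + g^3 + 6*g^2))/(c*(6*c^2*g + 6*c^2 + 5*c*g^2 + 5*c*g - g^3 - g^2)^2)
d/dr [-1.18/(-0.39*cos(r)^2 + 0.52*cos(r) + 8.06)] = (0.9204*cos(r) - 0.6136)*sin(r)/(-0.39*cos(r)^2 + 0.52*cos(r) + 8.06)^2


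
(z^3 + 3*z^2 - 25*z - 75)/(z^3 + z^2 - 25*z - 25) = (z + 3)/(z + 1)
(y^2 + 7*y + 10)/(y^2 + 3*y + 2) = (y + 5)/(y + 1)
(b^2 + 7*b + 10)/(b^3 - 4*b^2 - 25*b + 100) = (b + 2)/(b^2 - 9*b + 20)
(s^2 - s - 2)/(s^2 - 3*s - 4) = (s - 2)/(s - 4)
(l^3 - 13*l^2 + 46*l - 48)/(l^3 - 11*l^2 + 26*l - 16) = (l - 3)/(l - 1)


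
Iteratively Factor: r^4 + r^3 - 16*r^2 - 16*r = (r)*(r^3 + r^2 - 16*r - 16) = r*(r + 4)*(r^2 - 3*r - 4) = r*(r - 4)*(r + 4)*(r + 1)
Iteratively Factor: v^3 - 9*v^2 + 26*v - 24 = (v - 2)*(v^2 - 7*v + 12) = (v - 4)*(v - 2)*(v - 3)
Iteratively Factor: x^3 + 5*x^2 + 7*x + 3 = (x + 1)*(x^2 + 4*x + 3) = (x + 1)^2*(x + 3)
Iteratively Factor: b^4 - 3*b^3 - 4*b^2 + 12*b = (b - 3)*(b^3 - 4*b) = (b - 3)*(b + 2)*(b^2 - 2*b) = b*(b - 3)*(b + 2)*(b - 2)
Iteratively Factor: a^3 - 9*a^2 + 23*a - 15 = (a - 1)*(a^2 - 8*a + 15) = (a - 3)*(a - 1)*(a - 5)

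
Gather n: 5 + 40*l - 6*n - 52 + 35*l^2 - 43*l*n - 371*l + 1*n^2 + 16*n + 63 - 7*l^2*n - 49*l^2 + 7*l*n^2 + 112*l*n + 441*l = -14*l^2 + 110*l + n^2*(7*l + 1) + n*(-7*l^2 + 69*l + 10) + 16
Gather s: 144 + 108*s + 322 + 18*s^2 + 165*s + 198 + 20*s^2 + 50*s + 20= 38*s^2 + 323*s + 684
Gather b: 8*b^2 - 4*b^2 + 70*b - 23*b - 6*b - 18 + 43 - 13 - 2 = 4*b^2 + 41*b + 10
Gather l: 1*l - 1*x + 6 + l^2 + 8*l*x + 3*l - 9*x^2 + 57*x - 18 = l^2 + l*(8*x + 4) - 9*x^2 + 56*x - 12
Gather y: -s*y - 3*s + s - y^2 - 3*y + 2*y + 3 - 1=-2*s - y^2 + y*(-s - 1) + 2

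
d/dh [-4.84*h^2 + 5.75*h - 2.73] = 5.75 - 9.68*h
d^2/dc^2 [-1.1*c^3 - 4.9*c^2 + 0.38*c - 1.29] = -6.6*c - 9.8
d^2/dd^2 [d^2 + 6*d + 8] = 2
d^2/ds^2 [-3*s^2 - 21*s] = -6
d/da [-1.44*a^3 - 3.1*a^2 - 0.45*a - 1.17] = -4.32*a^2 - 6.2*a - 0.45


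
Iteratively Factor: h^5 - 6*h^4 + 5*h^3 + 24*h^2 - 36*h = (h + 2)*(h^4 - 8*h^3 + 21*h^2 - 18*h) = h*(h + 2)*(h^3 - 8*h^2 + 21*h - 18) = h*(h - 2)*(h + 2)*(h^2 - 6*h + 9) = h*(h - 3)*(h - 2)*(h + 2)*(h - 3)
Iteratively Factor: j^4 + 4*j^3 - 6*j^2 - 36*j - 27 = (j + 3)*(j^3 + j^2 - 9*j - 9) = (j + 3)^2*(j^2 - 2*j - 3) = (j - 3)*(j + 3)^2*(j + 1)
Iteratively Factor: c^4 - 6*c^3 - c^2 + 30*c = (c - 3)*(c^3 - 3*c^2 - 10*c) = c*(c - 3)*(c^2 - 3*c - 10) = c*(c - 3)*(c + 2)*(c - 5)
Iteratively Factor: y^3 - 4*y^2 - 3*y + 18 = (y + 2)*(y^2 - 6*y + 9) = (y - 3)*(y + 2)*(y - 3)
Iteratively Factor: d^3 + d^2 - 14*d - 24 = (d + 2)*(d^2 - d - 12) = (d - 4)*(d + 2)*(d + 3)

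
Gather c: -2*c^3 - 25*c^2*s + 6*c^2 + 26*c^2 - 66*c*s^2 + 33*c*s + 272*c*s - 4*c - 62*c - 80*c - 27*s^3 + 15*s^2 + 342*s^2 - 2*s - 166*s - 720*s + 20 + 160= -2*c^3 + c^2*(32 - 25*s) + c*(-66*s^2 + 305*s - 146) - 27*s^3 + 357*s^2 - 888*s + 180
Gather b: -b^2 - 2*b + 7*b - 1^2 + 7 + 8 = -b^2 + 5*b + 14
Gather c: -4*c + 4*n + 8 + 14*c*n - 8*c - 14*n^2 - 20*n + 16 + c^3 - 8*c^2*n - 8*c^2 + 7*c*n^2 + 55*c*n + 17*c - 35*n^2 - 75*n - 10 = c^3 + c^2*(-8*n - 8) + c*(7*n^2 + 69*n + 5) - 49*n^2 - 91*n + 14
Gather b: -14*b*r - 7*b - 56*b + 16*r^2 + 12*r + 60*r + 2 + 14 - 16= b*(-14*r - 63) + 16*r^2 + 72*r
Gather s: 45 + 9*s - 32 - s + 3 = 8*s + 16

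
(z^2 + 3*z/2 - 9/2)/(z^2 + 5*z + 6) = (z - 3/2)/(z + 2)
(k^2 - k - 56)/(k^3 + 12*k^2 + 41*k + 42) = (k - 8)/(k^2 + 5*k + 6)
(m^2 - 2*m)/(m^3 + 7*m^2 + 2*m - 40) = m/(m^2 + 9*m + 20)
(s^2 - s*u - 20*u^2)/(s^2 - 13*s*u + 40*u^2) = (s + 4*u)/(s - 8*u)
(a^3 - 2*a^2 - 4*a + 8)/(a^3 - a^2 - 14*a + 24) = (a^2 - 4)/(a^2 + a - 12)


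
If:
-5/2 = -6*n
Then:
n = 5/12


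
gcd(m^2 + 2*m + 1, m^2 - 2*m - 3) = m + 1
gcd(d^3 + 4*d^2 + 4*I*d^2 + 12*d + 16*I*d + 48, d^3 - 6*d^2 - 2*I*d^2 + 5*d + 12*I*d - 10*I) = d - 2*I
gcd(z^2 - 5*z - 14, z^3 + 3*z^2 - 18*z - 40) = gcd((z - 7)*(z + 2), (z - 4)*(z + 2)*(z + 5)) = z + 2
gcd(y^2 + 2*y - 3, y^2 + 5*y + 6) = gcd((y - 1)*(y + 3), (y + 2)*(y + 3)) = y + 3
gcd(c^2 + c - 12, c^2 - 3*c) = c - 3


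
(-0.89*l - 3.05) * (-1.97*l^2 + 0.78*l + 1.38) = 1.7533*l^3 + 5.3143*l^2 - 3.6072*l - 4.209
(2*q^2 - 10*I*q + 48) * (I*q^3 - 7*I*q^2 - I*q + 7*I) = 2*I*q^5 + 10*q^4 - 14*I*q^4 - 70*q^3 + 46*I*q^3 - 10*q^2 - 322*I*q^2 + 70*q - 48*I*q + 336*I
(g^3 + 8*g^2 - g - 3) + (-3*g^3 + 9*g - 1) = -2*g^3 + 8*g^2 + 8*g - 4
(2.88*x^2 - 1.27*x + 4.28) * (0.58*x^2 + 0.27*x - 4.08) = 1.6704*x^4 + 0.0410000000000001*x^3 - 9.6109*x^2 + 6.3372*x - 17.4624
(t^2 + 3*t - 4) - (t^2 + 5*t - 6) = 2 - 2*t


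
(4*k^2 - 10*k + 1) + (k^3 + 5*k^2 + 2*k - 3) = k^3 + 9*k^2 - 8*k - 2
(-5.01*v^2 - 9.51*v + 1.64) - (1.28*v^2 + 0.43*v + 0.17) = -6.29*v^2 - 9.94*v + 1.47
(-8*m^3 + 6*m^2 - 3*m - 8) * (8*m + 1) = -64*m^4 + 40*m^3 - 18*m^2 - 67*m - 8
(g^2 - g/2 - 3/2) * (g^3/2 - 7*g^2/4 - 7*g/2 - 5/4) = g^5/2 - 2*g^4 - 27*g^3/8 + 25*g^2/8 + 47*g/8 + 15/8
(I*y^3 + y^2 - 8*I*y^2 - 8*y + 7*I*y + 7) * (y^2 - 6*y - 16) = I*y^5 + y^4 - 14*I*y^4 - 14*y^3 + 39*I*y^3 + 39*y^2 + 86*I*y^2 + 86*y - 112*I*y - 112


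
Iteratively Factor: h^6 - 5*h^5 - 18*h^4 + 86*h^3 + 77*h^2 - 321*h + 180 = (h + 3)*(h^5 - 8*h^4 + 6*h^3 + 68*h^2 - 127*h + 60) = (h + 3)^2*(h^4 - 11*h^3 + 39*h^2 - 49*h + 20) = (h - 5)*(h + 3)^2*(h^3 - 6*h^2 + 9*h - 4) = (h - 5)*(h - 4)*(h + 3)^2*(h^2 - 2*h + 1) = (h - 5)*(h - 4)*(h - 1)*(h + 3)^2*(h - 1)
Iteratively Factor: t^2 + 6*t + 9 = (t + 3)*(t + 3)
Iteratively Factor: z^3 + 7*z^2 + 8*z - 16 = (z + 4)*(z^2 + 3*z - 4) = (z + 4)^2*(z - 1)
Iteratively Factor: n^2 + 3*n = (n)*(n + 3)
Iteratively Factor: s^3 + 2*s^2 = (s)*(s^2 + 2*s) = s^2*(s + 2)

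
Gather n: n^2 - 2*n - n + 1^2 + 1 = n^2 - 3*n + 2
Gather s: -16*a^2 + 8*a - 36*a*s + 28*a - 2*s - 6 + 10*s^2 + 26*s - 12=-16*a^2 + 36*a + 10*s^2 + s*(24 - 36*a) - 18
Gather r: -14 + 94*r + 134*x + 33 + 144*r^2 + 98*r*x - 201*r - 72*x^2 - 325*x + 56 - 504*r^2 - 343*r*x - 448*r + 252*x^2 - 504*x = -360*r^2 + r*(-245*x - 555) + 180*x^2 - 695*x + 75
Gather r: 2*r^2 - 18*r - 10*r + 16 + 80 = 2*r^2 - 28*r + 96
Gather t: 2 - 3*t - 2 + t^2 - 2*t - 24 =t^2 - 5*t - 24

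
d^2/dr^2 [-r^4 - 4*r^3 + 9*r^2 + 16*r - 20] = -12*r^2 - 24*r + 18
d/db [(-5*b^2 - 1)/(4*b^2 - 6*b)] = (15*b^2 + 4*b - 3)/(2*b^2*(4*b^2 - 12*b + 9))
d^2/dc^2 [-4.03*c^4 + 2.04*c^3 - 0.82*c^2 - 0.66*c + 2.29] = -48.36*c^2 + 12.24*c - 1.64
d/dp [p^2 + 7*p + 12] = 2*p + 7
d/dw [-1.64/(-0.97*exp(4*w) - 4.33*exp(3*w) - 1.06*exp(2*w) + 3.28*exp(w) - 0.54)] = (-6.3632*exp(3*w) - 21.3036*exp(2*w) - 3.4768*exp(w) + 5.3792)*exp(w)/(0.97*exp(4*w) + 4.33*exp(3*w) + 1.06*exp(2*w) - 3.28*exp(w) + 0.54)^2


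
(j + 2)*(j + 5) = j^2 + 7*j + 10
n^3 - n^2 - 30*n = n*(n - 6)*(n + 5)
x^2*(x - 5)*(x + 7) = x^4 + 2*x^3 - 35*x^2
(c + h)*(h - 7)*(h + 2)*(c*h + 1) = c^2*h^3 - 5*c^2*h^2 - 14*c^2*h + c*h^4 - 5*c*h^3 - 13*c*h^2 - 5*c*h - 14*c + h^3 - 5*h^2 - 14*h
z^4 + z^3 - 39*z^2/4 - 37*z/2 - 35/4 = (z - 7/2)*(z + 1)^2*(z + 5/2)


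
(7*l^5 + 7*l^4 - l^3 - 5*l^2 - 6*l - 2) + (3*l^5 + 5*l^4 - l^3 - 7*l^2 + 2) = 10*l^5 + 12*l^4 - 2*l^3 - 12*l^2 - 6*l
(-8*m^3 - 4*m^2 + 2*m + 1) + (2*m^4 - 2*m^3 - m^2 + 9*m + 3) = 2*m^4 - 10*m^3 - 5*m^2 + 11*m + 4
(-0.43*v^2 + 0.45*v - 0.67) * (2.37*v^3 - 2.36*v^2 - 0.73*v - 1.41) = -1.0191*v^5 + 2.0813*v^4 - 2.336*v^3 + 1.859*v^2 - 0.1454*v + 0.9447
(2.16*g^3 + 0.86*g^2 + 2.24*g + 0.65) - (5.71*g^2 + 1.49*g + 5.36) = 2.16*g^3 - 4.85*g^2 + 0.75*g - 4.71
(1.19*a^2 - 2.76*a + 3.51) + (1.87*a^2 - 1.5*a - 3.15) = 3.06*a^2 - 4.26*a + 0.36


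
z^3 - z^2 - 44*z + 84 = (z - 6)*(z - 2)*(z + 7)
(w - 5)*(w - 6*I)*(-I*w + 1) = -I*w^3 - 5*w^2 + 5*I*w^2 + 25*w - 6*I*w + 30*I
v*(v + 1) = v^2 + v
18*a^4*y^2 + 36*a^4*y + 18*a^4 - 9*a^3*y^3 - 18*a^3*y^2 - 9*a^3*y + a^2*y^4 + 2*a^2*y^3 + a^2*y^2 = (-6*a + y)*(-3*a + y)*(a*y + a)^2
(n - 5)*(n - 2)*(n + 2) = n^3 - 5*n^2 - 4*n + 20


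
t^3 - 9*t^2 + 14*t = t*(t - 7)*(t - 2)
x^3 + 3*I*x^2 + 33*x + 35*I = (x - 5*I)*(x + I)*(x + 7*I)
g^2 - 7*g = g*(g - 7)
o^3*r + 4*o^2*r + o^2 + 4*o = o*(o + 4)*(o*r + 1)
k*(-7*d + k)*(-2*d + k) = 14*d^2*k - 9*d*k^2 + k^3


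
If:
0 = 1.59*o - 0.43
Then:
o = 0.27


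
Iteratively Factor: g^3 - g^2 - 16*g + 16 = (g - 1)*(g^2 - 16) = (g - 4)*(g - 1)*(g + 4)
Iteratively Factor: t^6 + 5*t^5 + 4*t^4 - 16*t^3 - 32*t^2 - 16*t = (t)*(t^5 + 5*t^4 + 4*t^3 - 16*t^2 - 32*t - 16) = t*(t + 2)*(t^4 + 3*t^3 - 2*t^2 - 12*t - 8) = t*(t + 1)*(t + 2)*(t^3 + 2*t^2 - 4*t - 8) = t*(t - 2)*(t + 1)*(t + 2)*(t^2 + 4*t + 4) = t*(t - 2)*(t + 1)*(t + 2)^2*(t + 2)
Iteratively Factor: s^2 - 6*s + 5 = (s - 5)*(s - 1)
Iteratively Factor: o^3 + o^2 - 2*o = (o - 1)*(o^2 + 2*o) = o*(o - 1)*(o + 2)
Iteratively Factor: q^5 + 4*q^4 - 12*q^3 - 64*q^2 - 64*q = (q + 4)*(q^4 - 12*q^2 - 16*q) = (q - 4)*(q + 4)*(q^3 + 4*q^2 + 4*q) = (q - 4)*(q + 2)*(q + 4)*(q^2 + 2*q) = q*(q - 4)*(q + 2)*(q + 4)*(q + 2)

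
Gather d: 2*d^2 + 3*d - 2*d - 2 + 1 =2*d^2 + d - 1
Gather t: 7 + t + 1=t + 8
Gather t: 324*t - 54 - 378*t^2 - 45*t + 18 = -378*t^2 + 279*t - 36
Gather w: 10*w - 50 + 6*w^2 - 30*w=6*w^2 - 20*w - 50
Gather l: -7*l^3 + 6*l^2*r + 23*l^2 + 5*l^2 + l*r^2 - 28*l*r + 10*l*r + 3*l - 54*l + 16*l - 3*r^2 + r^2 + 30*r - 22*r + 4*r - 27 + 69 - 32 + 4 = -7*l^3 + l^2*(6*r + 28) + l*(r^2 - 18*r - 35) - 2*r^2 + 12*r + 14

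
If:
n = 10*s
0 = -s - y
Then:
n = -10*y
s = -y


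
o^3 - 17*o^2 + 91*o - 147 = (o - 7)^2*(o - 3)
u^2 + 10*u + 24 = (u + 4)*(u + 6)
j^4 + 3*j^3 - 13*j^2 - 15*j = j*(j - 3)*(j + 1)*(j + 5)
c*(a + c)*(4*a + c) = 4*a^2*c + 5*a*c^2 + c^3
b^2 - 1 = (b - 1)*(b + 1)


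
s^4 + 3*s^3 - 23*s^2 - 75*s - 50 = (s - 5)*(s + 1)*(s + 2)*(s + 5)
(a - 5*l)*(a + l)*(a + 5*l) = a^3 + a^2*l - 25*a*l^2 - 25*l^3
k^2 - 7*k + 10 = (k - 5)*(k - 2)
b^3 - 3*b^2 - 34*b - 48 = (b - 8)*(b + 2)*(b + 3)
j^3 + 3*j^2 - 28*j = j*(j - 4)*(j + 7)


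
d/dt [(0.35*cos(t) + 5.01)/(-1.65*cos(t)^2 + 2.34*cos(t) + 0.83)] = (-0.5775*cos(t)^2 - 16.533*cos(t) + 11.4329)*sin(t)/(2.7225*cos(t)^4 - 7.722*cos(t)^3 + 2.7366*cos(t)^2 + 3.8844*cos(t) + 0.6889)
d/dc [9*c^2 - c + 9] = 18*c - 1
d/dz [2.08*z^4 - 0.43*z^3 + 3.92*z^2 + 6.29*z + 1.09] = 8.32*z^3 - 1.29*z^2 + 7.84*z + 6.29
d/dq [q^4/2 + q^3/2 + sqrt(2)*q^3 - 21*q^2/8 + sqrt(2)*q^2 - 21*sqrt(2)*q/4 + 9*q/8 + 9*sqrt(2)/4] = 2*q^3 + 3*q^2/2 + 3*sqrt(2)*q^2 - 21*q/4 + 2*sqrt(2)*q - 21*sqrt(2)/4 + 9/8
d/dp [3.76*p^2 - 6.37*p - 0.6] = 7.52*p - 6.37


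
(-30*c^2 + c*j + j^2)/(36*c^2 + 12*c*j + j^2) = (-5*c + j)/(6*c + j)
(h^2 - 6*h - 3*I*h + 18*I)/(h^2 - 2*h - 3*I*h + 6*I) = (h - 6)/(h - 2)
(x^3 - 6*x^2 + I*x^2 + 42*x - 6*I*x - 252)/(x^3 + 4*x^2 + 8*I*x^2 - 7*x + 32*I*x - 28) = (x^2 - 6*x*(1 + I) + 36*I)/(x^2 + x*(4 + I) + 4*I)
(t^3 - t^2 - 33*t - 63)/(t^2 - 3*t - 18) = (t^2 - 4*t - 21)/(t - 6)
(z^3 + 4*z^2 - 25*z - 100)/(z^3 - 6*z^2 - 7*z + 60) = (z^2 + 9*z + 20)/(z^2 - z - 12)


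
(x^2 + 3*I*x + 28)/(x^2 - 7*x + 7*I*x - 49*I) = (x - 4*I)/(x - 7)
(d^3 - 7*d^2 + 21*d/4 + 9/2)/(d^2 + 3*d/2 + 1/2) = (d^2 - 15*d/2 + 9)/(d + 1)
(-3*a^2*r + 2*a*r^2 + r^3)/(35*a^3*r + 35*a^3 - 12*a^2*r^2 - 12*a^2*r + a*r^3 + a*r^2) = r*(-3*a^2 + 2*a*r + r^2)/(a*(35*a^2*r + 35*a^2 - 12*a*r^2 - 12*a*r + r^3 + r^2))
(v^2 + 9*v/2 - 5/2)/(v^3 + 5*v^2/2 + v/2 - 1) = (v + 5)/(v^2 + 3*v + 2)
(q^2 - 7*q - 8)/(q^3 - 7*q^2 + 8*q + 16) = (q - 8)/(q^2 - 8*q + 16)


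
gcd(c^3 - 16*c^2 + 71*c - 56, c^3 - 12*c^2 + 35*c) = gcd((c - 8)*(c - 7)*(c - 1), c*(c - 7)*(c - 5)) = c - 7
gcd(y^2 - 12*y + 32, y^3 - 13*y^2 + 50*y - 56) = y - 4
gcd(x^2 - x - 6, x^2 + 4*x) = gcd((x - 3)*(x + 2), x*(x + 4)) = 1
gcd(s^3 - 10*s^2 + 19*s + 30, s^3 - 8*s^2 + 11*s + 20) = s^2 - 4*s - 5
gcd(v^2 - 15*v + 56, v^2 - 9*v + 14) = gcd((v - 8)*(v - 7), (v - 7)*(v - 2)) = v - 7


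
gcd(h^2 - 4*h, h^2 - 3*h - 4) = h - 4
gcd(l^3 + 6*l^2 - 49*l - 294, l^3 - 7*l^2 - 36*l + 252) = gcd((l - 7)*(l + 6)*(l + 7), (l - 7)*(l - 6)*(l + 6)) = l^2 - l - 42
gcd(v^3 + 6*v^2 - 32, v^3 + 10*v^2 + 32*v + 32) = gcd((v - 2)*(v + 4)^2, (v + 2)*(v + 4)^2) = v^2 + 8*v + 16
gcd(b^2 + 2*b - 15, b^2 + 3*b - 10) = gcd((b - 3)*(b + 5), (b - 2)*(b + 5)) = b + 5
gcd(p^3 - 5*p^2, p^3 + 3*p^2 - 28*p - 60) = p - 5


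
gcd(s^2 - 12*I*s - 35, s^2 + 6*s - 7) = 1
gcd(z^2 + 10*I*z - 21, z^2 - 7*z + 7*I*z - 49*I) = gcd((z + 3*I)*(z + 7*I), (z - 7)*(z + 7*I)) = z + 7*I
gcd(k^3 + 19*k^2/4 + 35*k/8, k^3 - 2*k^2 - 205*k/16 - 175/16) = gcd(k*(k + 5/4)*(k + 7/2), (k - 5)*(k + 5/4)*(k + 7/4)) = k + 5/4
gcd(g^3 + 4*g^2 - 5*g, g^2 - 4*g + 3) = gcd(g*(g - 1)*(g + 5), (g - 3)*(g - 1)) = g - 1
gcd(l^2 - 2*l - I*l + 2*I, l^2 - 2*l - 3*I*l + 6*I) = l - 2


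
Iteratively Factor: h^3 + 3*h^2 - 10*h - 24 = (h + 4)*(h^2 - h - 6) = (h + 2)*(h + 4)*(h - 3)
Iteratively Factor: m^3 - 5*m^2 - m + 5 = (m - 1)*(m^2 - 4*m - 5) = (m - 5)*(m - 1)*(m + 1)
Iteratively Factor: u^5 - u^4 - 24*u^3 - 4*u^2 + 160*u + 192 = (u - 4)*(u^4 + 3*u^3 - 12*u^2 - 52*u - 48) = (u - 4)*(u + 3)*(u^3 - 12*u - 16) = (u - 4)*(u + 2)*(u + 3)*(u^2 - 2*u - 8) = (u - 4)^2*(u + 2)*(u + 3)*(u + 2)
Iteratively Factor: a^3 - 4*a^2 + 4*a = (a - 2)*(a^2 - 2*a) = a*(a - 2)*(a - 2)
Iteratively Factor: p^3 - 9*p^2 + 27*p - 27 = (p - 3)*(p^2 - 6*p + 9) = (p - 3)^2*(p - 3)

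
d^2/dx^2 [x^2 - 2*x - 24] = 2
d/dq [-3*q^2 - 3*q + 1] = -6*q - 3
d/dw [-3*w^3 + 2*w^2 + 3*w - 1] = -9*w^2 + 4*w + 3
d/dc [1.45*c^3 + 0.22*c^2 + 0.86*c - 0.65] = 4.35*c^2 + 0.44*c + 0.86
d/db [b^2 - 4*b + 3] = 2*b - 4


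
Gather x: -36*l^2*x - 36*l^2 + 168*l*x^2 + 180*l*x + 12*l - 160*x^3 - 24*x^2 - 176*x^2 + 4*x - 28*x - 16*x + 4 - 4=-36*l^2 + 12*l - 160*x^3 + x^2*(168*l - 200) + x*(-36*l^2 + 180*l - 40)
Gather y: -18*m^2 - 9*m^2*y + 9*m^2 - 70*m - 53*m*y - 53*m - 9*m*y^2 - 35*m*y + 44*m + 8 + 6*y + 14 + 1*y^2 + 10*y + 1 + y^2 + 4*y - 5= -9*m^2 - 79*m + y^2*(2 - 9*m) + y*(-9*m^2 - 88*m + 20) + 18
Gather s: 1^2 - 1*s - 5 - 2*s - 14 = -3*s - 18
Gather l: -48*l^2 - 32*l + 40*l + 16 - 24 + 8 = -48*l^2 + 8*l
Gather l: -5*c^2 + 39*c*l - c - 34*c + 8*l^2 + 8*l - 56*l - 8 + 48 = -5*c^2 - 35*c + 8*l^2 + l*(39*c - 48) + 40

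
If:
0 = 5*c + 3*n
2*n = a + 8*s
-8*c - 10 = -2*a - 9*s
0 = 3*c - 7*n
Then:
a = 80/7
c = 0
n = 0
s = -10/7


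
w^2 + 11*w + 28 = (w + 4)*(w + 7)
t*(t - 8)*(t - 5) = t^3 - 13*t^2 + 40*t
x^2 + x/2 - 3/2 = (x - 1)*(x + 3/2)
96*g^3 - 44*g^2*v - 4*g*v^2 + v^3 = (-8*g + v)*(-2*g + v)*(6*g + v)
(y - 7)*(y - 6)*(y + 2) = y^3 - 11*y^2 + 16*y + 84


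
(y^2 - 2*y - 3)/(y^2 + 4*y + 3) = (y - 3)/(y + 3)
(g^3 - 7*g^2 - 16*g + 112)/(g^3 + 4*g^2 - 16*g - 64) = (g - 7)/(g + 4)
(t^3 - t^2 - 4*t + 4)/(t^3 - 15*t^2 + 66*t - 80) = (t^2 + t - 2)/(t^2 - 13*t + 40)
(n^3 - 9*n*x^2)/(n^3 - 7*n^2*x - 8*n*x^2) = (-n^2 + 9*x^2)/(-n^2 + 7*n*x + 8*x^2)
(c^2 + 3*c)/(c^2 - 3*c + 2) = c*(c + 3)/(c^2 - 3*c + 2)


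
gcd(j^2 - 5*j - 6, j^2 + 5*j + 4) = j + 1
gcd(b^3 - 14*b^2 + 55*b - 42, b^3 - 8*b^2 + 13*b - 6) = b^2 - 7*b + 6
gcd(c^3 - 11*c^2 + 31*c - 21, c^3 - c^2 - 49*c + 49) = c^2 - 8*c + 7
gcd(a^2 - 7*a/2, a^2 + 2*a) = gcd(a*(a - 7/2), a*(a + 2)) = a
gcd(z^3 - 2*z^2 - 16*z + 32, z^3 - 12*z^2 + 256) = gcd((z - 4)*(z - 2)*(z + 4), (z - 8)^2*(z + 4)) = z + 4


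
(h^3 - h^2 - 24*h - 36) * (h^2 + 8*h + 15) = h^5 + 7*h^4 - 17*h^3 - 243*h^2 - 648*h - 540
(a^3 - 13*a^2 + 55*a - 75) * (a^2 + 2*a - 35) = a^5 - 11*a^4 - 6*a^3 + 490*a^2 - 2075*a + 2625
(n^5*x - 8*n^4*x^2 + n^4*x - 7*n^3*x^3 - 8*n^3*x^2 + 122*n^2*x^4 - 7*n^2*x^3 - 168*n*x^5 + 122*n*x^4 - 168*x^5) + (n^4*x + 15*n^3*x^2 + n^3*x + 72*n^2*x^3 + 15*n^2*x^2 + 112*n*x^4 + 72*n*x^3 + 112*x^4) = n^5*x - 8*n^4*x^2 + 2*n^4*x - 7*n^3*x^3 + 7*n^3*x^2 + n^3*x + 122*n^2*x^4 + 65*n^2*x^3 + 15*n^2*x^2 - 168*n*x^5 + 234*n*x^4 + 72*n*x^3 - 168*x^5 + 112*x^4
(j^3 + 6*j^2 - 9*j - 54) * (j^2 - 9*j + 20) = j^5 - 3*j^4 - 43*j^3 + 147*j^2 + 306*j - 1080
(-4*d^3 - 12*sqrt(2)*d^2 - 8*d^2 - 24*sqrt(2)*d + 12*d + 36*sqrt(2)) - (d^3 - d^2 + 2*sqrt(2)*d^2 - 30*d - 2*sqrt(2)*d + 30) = -5*d^3 - 14*sqrt(2)*d^2 - 7*d^2 - 22*sqrt(2)*d + 42*d - 30 + 36*sqrt(2)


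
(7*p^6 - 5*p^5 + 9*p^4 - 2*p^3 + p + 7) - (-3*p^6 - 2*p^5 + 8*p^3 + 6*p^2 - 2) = 10*p^6 - 3*p^5 + 9*p^4 - 10*p^3 - 6*p^2 + p + 9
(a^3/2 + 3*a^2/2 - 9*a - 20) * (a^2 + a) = a^5/2 + 2*a^4 - 15*a^3/2 - 29*a^2 - 20*a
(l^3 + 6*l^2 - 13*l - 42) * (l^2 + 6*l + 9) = l^5 + 12*l^4 + 32*l^3 - 66*l^2 - 369*l - 378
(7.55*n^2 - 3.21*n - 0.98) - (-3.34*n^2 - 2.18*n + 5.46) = 10.89*n^2 - 1.03*n - 6.44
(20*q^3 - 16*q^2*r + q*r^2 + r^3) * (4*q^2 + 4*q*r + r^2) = 80*q^5 + 16*q^4*r - 40*q^3*r^2 - 8*q^2*r^3 + 5*q*r^4 + r^5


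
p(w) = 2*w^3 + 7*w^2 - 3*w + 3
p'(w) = 6*w^2 + 14*w - 3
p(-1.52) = 16.71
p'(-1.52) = -10.42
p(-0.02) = 3.06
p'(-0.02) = -3.28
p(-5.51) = -102.52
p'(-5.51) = 102.02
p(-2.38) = 22.83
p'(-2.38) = -2.33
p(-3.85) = 4.17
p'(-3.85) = 32.04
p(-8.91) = -829.25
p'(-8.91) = 348.59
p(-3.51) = 13.28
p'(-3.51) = 21.78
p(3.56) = 171.27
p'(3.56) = 122.88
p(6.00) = 669.00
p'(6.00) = 297.00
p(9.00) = 2001.00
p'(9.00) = 609.00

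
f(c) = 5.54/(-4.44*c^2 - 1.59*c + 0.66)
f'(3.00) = 0.08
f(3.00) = -0.13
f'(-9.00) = -0.00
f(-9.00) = -0.02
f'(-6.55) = -0.01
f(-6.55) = -0.03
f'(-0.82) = -30.21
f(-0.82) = -5.42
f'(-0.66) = -468.76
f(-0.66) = -24.66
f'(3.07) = 0.08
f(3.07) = -0.12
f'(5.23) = 0.02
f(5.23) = -0.04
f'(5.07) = 0.02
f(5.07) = -0.05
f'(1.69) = 0.43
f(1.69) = -0.38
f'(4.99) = 0.02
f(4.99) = -0.05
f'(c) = 5.54*(8.88*c + 1.59)/(-4.44*c^2 - 1.59*c + 0.66)^2 = (49.1952*c + 8.8086)/(4.44*c^2 + 1.59*c - 0.66)^2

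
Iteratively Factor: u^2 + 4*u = (u)*(u + 4)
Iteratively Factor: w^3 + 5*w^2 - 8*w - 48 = (w + 4)*(w^2 + w - 12) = (w - 3)*(w + 4)*(w + 4)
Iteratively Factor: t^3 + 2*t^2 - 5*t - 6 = (t - 2)*(t^2 + 4*t + 3) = (t - 2)*(t + 3)*(t + 1)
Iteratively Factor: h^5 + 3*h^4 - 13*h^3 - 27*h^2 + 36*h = (h - 3)*(h^4 + 6*h^3 + 5*h^2 - 12*h) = (h - 3)*(h + 3)*(h^3 + 3*h^2 - 4*h) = (h - 3)*(h + 3)*(h + 4)*(h^2 - h) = h*(h - 3)*(h + 3)*(h + 4)*(h - 1)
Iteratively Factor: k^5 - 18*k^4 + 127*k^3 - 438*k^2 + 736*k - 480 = (k - 3)*(k^4 - 15*k^3 + 82*k^2 - 192*k + 160) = (k - 5)*(k - 3)*(k^3 - 10*k^2 + 32*k - 32) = (k - 5)*(k - 4)*(k - 3)*(k^2 - 6*k + 8) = (k - 5)*(k - 4)*(k - 3)*(k - 2)*(k - 4)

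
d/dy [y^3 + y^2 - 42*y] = 3*y^2 + 2*y - 42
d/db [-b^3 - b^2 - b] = -3*b^2 - 2*b - 1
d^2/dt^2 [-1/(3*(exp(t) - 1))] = (exp(t) + 1)*exp(t)/(3*(1 - exp(t))^3)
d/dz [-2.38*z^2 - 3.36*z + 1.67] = -4.76*z - 3.36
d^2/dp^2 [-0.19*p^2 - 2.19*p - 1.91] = -0.380000000000000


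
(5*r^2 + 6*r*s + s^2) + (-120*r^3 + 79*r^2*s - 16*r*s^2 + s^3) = -120*r^3 + 79*r^2*s + 5*r^2 - 16*r*s^2 + 6*r*s + s^3 + s^2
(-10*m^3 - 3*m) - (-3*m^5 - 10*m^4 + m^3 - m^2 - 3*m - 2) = 3*m^5 + 10*m^4 - 11*m^3 + m^2 + 2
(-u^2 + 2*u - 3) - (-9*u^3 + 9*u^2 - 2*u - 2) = 9*u^3 - 10*u^2 + 4*u - 1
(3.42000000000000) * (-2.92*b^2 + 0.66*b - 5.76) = -9.9864*b^2 + 2.2572*b - 19.6992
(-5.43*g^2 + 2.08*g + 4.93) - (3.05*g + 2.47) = -5.43*g^2 - 0.97*g + 2.46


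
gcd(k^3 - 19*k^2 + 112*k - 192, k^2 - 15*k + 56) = k - 8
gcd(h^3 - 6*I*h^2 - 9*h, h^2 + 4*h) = h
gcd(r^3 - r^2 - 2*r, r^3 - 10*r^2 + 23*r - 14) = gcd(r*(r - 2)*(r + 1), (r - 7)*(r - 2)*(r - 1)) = r - 2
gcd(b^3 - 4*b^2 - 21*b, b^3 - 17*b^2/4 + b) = b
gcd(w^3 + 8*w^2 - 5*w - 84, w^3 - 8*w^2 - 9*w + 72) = w - 3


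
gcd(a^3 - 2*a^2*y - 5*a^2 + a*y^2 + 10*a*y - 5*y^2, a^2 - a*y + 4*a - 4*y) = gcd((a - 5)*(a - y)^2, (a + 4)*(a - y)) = -a + y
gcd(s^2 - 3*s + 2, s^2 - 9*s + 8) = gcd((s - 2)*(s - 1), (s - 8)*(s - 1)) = s - 1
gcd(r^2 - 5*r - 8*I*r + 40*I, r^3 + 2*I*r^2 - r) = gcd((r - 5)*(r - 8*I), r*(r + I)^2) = 1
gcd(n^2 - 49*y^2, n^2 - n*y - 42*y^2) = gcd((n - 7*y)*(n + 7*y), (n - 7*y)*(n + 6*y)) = -n + 7*y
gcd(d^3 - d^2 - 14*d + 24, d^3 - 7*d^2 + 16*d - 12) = d^2 - 5*d + 6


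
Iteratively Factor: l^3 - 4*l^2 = (l)*(l^2 - 4*l) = l^2*(l - 4)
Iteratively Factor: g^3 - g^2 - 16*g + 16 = (g - 4)*(g^2 + 3*g - 4) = (g - 4)*(g + 4)*(g - 1)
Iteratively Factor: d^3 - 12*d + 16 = (d + 4)*(d^2 - 4*d + 4) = (d - 2)*(d + 4)*(d - 2)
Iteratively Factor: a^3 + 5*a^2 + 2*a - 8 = (a + 2)*(a^2 + 3*a - 4) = (a + 2)*(a + 4)*(a - 1)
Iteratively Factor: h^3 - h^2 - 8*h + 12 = (h + 3)*(h^2 - 4*h + 4) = (h - 2)*(h + 3)*(h - 2)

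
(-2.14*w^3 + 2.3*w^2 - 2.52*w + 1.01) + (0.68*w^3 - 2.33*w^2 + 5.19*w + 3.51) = -1.46*w^3 - 0.0300000000000002*w^2 + 2.67*w + 4.52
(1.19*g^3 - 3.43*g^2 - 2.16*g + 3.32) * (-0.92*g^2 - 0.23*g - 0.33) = -1.0948*g^5 + 2.8819*g^4 + 2.3834*g^3 - 1.4257*g^2 - 0.0507999999999998*g - 1.0956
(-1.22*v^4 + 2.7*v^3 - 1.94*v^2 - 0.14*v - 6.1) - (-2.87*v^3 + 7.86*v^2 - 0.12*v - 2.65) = -1.22*v^4 + 5.57*v^3 - 9.8*v^2 - 0.02*v - 3.45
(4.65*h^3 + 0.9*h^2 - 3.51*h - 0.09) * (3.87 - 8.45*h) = -39.2925*h^4 + 10.3905*h^3 + 33.1425*h^2 - 12.8232*h - 0.3483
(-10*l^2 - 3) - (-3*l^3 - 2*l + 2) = 3*l^3 - 10*l^2 + 2*l - 5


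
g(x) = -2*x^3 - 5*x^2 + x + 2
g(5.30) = -430.90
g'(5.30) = -220.54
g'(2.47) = -60.31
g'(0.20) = -1.24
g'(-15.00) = -1199.00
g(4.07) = -211.59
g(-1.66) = -4.29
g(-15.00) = 5612.00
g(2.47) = -56.17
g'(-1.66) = 1.07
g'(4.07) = -139.09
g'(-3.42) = -34.98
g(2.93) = -88.30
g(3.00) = -94.00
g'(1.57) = -29.49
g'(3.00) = -83.00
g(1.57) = -16.49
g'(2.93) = -79.81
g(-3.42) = 20.10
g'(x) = -6*x^2 - 10*x + 1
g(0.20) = 1.98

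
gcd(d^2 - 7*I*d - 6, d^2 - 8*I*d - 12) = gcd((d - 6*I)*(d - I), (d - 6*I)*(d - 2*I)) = d - 6*I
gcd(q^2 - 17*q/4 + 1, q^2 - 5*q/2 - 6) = q - 4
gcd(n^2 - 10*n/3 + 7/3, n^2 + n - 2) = n - 1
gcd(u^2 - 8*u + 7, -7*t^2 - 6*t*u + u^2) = 1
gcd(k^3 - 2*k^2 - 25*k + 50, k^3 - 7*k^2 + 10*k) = k^2 - 7*k + 10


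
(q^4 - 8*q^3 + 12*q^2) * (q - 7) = q^5 - 15*q^4 + 68*q^3 - 84*q^2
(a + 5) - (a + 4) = 1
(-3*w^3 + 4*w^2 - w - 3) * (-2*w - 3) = 6*w^4 + w^3 - 10*w^2 + 9*w + 9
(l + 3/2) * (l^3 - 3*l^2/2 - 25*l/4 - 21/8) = l^4 - 17*l^2/2 - 12*l - 63/16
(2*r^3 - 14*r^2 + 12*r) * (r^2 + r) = 2*r^5 - 12*r^4 - 2*r^3 + 12*r^2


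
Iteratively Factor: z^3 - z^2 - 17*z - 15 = (z + 3)*(z^2 - 4*z - 5) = (z + 1)*(z + 3)*(z - 5)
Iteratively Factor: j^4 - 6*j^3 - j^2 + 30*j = (j + 2)*(j^3 - 8*j^2 + 15*j) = (j - 3)*(j + 2)*(j^2 - 5*j) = (j - 5)*(j - 3)*(j + 2)*(j)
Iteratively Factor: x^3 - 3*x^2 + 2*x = (x)*(x^2 - 3*x + 2) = x*(x - 1)*(x - 2)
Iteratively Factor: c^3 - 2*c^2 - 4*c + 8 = (c + 2)*(c^2 - 4*c + 4) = (c - 2)*(c + 2)*(c - 2)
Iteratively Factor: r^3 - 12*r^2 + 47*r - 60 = (r - 5)*(r^2 - 7*r + 12) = (r - 5)*(r - 3)*(r - 4)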